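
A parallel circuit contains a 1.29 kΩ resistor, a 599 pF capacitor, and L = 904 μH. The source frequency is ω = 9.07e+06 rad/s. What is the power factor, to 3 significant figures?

X_L = ωL = 8200 Ω
X_C = 1/(ωC) = 184 Ω
Parallel: admittances add. Y = 1/R + 1/(jωL) + jωC
Y = (0.000775 + j0.00531) S
|Y| = 0.00537 S → |Z| = 1/|Y| = 186 Ω, ∠Z = −∠Y = -81.7°
cos φ = cos(-81.7°) = 0.144

0.144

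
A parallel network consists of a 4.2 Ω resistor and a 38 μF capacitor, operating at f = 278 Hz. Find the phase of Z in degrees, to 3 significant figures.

-15.6°

ω = 2πf = 1747 rad/s
X_C = 1/(ωC) = 15.1 Ω
Parallel: admittances add. Y = 1/R + jωC
Y = (0.238 + j0.0664) S
|Y| = 0.247 S → |Z| = 1/|Y| = 4.05 Ω, ∠Z = −∠Y = -15.6°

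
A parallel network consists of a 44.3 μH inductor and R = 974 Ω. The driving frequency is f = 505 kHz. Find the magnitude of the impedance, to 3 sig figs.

139 Ω

ω = 2πf = 3.173e+06 rad/s
X_L = ωL = 141 Ω
Parallel: admittances add. Y = 1/R + 1/(jωL)
Y = (0.00103 − j0.00711) S
|Y| = 0.00719 S → |Z| = 1/|Y| = 139 Ω, ∠Z = −∠Y = 81.8°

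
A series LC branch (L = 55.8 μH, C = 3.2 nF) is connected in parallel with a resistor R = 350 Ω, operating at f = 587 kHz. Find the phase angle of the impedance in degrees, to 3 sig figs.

70.9°

ω = 2πf = 3.688e+06 rad/s
X_L = ωL = 206 Ω
X_C = 1/(ωC) = 84.7 Ω
Branch 1: Z₁ = R = 350 Ω
Branch 2 (series LC): Z₂ = j(X_L − X_C) = j121 Ω
Parallel: Z = Z₁Z₂/(Z₁+Z₂), |Z| = 114 Ω, ∠Z = 70.9°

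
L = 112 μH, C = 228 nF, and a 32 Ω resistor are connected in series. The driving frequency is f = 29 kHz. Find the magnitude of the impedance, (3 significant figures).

ω = 2πf = 182200 rad/s
X_L = ωL = 20.4 Ω
X_C = 1/(ωC) = 24.1 Ω
Net reactance X = X_L − X_C = -3.66 Ω
Z = 32.0 − j3.66 Ω
|Z| = √(32.0² + 3.66²) = 32.2 Ω

32.2 Ω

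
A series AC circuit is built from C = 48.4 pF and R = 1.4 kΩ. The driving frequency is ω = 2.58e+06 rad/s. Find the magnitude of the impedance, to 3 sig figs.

X_C = 1/(ωC) = 8010 Ω
Z = 1400 − j8010 Ω
|Z| = √(1400² + 8010²) = 8130 Ω

8130 Ω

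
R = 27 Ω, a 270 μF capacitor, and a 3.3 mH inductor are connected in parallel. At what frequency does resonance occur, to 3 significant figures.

ω₀ = 1/√(LC) = 1/√(0.0033 × 0.00027) = 1059 rad/s
f₀ = ω₀/(2π) = 169 Hz

169 Hz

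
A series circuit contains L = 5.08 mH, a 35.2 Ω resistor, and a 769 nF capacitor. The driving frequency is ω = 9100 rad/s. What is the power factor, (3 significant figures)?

X_L = ωL = 46.2 Ω
X_C = 1/(ωC) = 143 Ω
Net reactance X = X_L − X_C = -96.7 Ω
Z = 35.2 − j96.7 Ω
|Z| = √(35.2² + 96.7²) = 103 Ω
∠Z = arctan(-96.7/35.2) = -70.0°
cos φ = cos(-70.0°) = 0.342

0.342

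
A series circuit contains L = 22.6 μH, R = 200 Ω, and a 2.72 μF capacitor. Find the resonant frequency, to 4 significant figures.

ω₀ = 1/√(LC) = 1/√(2.26e-05 × 2.72e-06) = 127500 rad/s
f₀ = ω₀/(2π) = 20.30 kHz

20.30 kHz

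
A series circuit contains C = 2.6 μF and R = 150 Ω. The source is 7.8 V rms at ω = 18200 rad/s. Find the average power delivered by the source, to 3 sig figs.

X_C = 1/(ωC) = 21.1 Ω
Z = 150 − j21.1 Ω
|Z| = √(150² + 21.1²) = 151 Ω
∠Z = arctan(-21.1/150) = -8.02°
I = V/|Z| = 51.5 mA
P = VI cos φ = 7.8 × 0.0515 × cos(-8.02°) = 398 mW

398 mW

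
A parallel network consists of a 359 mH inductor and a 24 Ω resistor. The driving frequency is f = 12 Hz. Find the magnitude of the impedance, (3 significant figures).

18.0 Ω

ω = 2πf = 75.40 rad/s
X_L = ωL = 27.1 Ω
Parallel: admittances add. Y = 1/R + 1/(jωL)
Y = (0.0417 − j0.0369) S
|Y| = 0.0557 S → |Z| = 1/|Y| = 18.0 Ω, ∠Z = −∠Y = 41.6°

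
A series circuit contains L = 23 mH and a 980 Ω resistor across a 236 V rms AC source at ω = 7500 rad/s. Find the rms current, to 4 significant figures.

237.2 mA

X_L = ωL = 172.5 Ω
Z = 980.0 + j172.5 Ω
|Z| = √(980.0² + 172.5²) = 995.1 Ω
I = V/|Z| = 236/995.1 = 237.2 mA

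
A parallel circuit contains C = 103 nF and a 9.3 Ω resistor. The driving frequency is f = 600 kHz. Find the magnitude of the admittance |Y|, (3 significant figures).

ω = 2πf = 3.77e+06 rad/s
X_C = 1/(ωC) = 2.58 Ω
Parallel: admittances add. Y = 1/R + jωC
Y = (0.108 + j0.388) S
|Y| = 0.403 S → |Z| = 1/|Y| = 2.48 Ω, ∠Z = −∠Y = -74.5°

403 mS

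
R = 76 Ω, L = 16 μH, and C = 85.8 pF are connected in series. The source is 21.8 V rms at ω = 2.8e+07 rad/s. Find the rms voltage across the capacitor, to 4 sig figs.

110.2 V

X_L = ωL = 448.0 Ω
X_C = 1/(ωC) = 416.3 Ω
Net reactance X = X_L − X_C = 31.75 Ω
Z = 76.00 + j31.75 Ω
|Z| = √(76.00² + 31.75²) = 82.37 Ω
I = V/|Z| = 264.7 mA
V_C = I·|Z_C| = 0.2647 × 416.3 = 110.2 V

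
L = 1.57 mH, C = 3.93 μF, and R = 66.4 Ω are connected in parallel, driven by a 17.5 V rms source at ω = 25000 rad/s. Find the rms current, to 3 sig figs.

1.30 A

X_L = ωL = 39.2 Ω
X_C = 1/(ωC) = 10.2 Ω
Parallel: admittances add. Y = 1/R + 1/(jωL) + jωC
Y = (0.0151 + j0.0728) S
|Y| = 0.0743 S → |Z| = 1/|Y| = 13.5 Ω, ∠Z = −∠Y = -78.3°
I = V/|Z| = 17.5/13.5 = 1.30 A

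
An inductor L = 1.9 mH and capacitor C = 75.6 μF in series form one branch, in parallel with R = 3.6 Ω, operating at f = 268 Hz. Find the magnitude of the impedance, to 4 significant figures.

2.848 Ω

ω = 2πf = 1684 rad/s
X_L = ωL = 3.199 Ω
X_C = 1/(ωC) = 7.855 Ω
Branch 1: Z₁ = R = 3.600 Ω
Branch 2 (series LC): Z₂ = j(X_L − X_C) = −j4.656 Ω
Parallel: Z = Z₁Z₂/(Z₁+Z₂), |Z| = 2.848 Ω, ∠Z = -37.71°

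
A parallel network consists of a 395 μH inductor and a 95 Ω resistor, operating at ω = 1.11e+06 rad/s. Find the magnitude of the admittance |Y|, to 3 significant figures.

X_L = ωL = 438 Ω
Parallel: admittances add. Y = 1/R + 1/(jωL)
Y = (0.0105 − j0.00228) S
|Y| = 0.0108 S → |Z| = 1/|Y| = 92.8 Ω, ∠Z = −∠Y = 12.2°

10.8 mS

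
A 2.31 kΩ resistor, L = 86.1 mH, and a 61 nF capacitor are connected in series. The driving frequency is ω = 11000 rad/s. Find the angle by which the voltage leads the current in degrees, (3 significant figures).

-13.2°

X_L = ωL = 947 Ω
X_C = 1/(ωC) = 1490 Ω
Net reactance X = X_L − X_C = -543 Ω
Z = 2310 − j543 Ω
|Z| = √(2310² + 543²) = 2370 Ω
∠Z = arctan(-543/2310) = -13.2°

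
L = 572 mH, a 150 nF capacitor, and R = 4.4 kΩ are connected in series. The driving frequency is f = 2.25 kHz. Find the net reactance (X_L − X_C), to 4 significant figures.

ω = 2πf = 14140 rad/s
X_L = ωL = 8086 Ω
X_C = 1/(ωC) = 471.6 Ω
X = 8086 − 471.6 = 7615 Ω

7615 Ω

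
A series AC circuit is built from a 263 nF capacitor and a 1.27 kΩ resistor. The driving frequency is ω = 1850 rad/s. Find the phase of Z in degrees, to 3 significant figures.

X_C = 1/(ωC) = 2060 Ω
Z = 1270 − j2060 Ω
|Z| = √(1270² + 2060²) = 2420 Ω
∠Z = arctan(-2060/1270) = -58.3°

-58.3°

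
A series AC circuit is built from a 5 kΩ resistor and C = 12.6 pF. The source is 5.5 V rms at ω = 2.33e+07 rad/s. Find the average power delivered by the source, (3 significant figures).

X_C = 1/(ωC) = 3410 Ω
Z = 5000 − j3410 Ω
|Z| = √(5000² + 3410²) = 6050 Ω
∠Z = arctan(-3410/5000) = -34.3°
I = V/|Z| = 909 μA
P = VI cos φ = 5.5 × 0.000909 × cos(-34.3°) = 4.13 mW

4.13 mW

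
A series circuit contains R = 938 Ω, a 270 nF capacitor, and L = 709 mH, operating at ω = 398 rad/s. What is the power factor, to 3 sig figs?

0.103

X_L = ωL = 282 Ω
X_C = 1/(ωC) = 9310 Ω
Net reactance X = X_L − X_C = -9020 Ω
Z = 938 − j9020 Ω
|Z| = √(938² + 9020²) = 9070 Ω
∠Z = arctan(-9020/938) = -84.1°
cos φ = cos(-84.1°) = 0.103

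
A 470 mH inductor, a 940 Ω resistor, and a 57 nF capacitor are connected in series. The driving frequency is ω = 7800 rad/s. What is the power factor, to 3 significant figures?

0.553

X_L = ωL = 3670 Ω
X_C = 1/(ωC) = 2250 Ω
Net reactance X = X_L − X_C = 1420 Ω
Z = 940 + j1420 Ω
|Z| = √(940² + 1420²) = 1700 Ω
∠Z = arctan(1420/940) = 56.4°
cos φ = cos(56.4°) = 0.553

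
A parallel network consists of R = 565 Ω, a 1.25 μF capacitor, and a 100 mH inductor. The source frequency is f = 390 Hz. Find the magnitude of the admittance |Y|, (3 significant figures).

ω = 2πf = 2450 rad/s
X_L = ωL = 245 Ω
X_C = 1/(ωC) = 326 Ω
Parallel: admittances add. Y = 1/R + 1/(jωL) + jωC
Y = (0.00177 − j0.00102) S
|Y| = 0.00204 S → |Z| = 1/|Y| = 490 Ω, ∠Z = −∠Y = 29.9°

2.04 mS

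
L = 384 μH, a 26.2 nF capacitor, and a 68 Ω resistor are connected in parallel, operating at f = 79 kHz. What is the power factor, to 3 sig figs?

ω = 2πf = 496400 rad/s
X_L = ωL = 191 Ω
X_C = 1/(ωC) = 76.9 Ω
Parallel: admittances add. Y = 1/R + 1/(jωL) + jωC
Y = (0.0147 + j0.00776) S
|Y| = 0.0166 S → |Z| = 1/|Y| = 60.1 Ω, ∠Z = −∠Y = -27.8°
cos φ = cos(-27.8°) = 0.884

0.884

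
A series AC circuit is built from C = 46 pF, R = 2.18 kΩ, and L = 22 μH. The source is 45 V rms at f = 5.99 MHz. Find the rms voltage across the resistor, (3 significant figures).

44.7 V

ω = 2πf = 3.764e+07 rad/s
X_L = ωL = 828 Ω
X_C = 1/(ωC) = 578 Ω
Net reactance X = X_L − X_C = 250 Ω
Z = 2180 + j250 Ω
|Z| = √(2180² + 250²) = 2190 Ω
I = V/|Z| = 20.5 mA
V_R = I·|Z_R| = 0.0205 × 2180 = 44.7 V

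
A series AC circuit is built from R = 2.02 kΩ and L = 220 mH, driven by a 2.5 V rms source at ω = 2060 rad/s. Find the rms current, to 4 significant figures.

1.208 mA

X_L = ωL = 453.2 Ω
Z = 2020 + j453.2 Ω
|Z| = √(2020² + 453.2²) = 2070 Ω
I = V/|Z| = 2.5/2070 = 1.208 mA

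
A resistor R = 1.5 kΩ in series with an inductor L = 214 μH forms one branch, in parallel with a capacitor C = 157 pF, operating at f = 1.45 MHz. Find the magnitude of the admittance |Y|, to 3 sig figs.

1.14 mS

ω = 2πf = 9.111e+06 rad/s
X_L = ωL = 1950 Ω
X_C = 1/(ωC) = 699 Ω
Branch 1 (R+jX_L): Z₁ = 1500 + j1950 Ω, |Z₁| = 2460 Ω
Branch 2 (−jX_C): Z₂ = −j699 Ω
Parallel: Z = Z₁Z₂/(Z₁+Z₂), |Z| = 881 Ω, ∠Z = -77.4°
|Y| = 1/|Z| = 1.14 mS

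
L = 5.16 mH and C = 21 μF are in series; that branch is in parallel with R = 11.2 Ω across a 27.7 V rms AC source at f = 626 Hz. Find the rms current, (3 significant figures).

4.19 A

ω = 2πf = 3933 rad/s
X_L = ωL = 20.3 Ω
X_C = 1/(ωC) = 12.1 Ω
Branch 1: Z₁ = R = 11.2 Ω
Branch 2 (series LC): Z₂ = j(X_L − X_C) = j8.19 Ω
Parallel: Z = Z₁Z₂/(Z₁+Z₂), |Z| = 6.61 Ω, ∠Z = 53.8°
I = V/|Z| = 27.7/6.61 = 4.19 A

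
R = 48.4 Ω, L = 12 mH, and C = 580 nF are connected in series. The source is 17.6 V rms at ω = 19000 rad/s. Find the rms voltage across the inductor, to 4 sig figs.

X_L = ωL = 228.0 Ω
X_C = 1/(ωC) = 90.74 Ω
Net reactance X = X_L − X_C = 137.3 Ω
Z = 48.40 + j137.3 Ω
|Z| = √(48.40² + 137.3²) = 145.5 Ω
I = V/|Z| = 120.9 mA
V_L = I·|Z_L| = 0.1209 × 228.0 = 27.57 V

27.57 V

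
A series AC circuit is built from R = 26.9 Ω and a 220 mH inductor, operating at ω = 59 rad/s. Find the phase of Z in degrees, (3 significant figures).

X_L = ωL = 13.0 Ω
Z = 26.9 + j13.0 Ω
|Z| = √(26.9² + 13.0²) = 29.9 Ω
∠Z = arctan(13.0/26.9) = 25.8°

25.8°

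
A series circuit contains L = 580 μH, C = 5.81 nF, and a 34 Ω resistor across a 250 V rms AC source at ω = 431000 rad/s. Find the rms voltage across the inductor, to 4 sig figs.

X_L = ωL = 250.0 Ω
X_C = 1/(ωC) = 399.3 Ω
Net reactance X = X_L − X_C = -149.4 Ω
Z = 34.00 − j149.4 Ω
|Z| = √(34.00² + 149.4²) = 153.2 Ω
I = V/|Z| = 1.632 A
V_L = I·|Z_L| = 1.632 × 250.0 = 408.0 V

408.0 V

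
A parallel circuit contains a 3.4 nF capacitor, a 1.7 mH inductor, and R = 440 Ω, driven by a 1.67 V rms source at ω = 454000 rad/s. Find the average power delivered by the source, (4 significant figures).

6.338 mW

X_L = ωL = 771.8 Ω
X_C = 1/(ωC) = 647.8 Ω
Parallel: admittances add. Y = 1/R + 1/(jωL) + jωC
Y = (0.002273 + j0.0002479) S
|Y| = 0.002286 S → |Z| = 1/|Y| = 437.4 Ω, ∠Z = −∠Y = -6.226°
I = V/|Z| = 3.818 mA
P = VI cos φ = 1.67 × 0.003818 × cos(-6.226°) = 6.338 mW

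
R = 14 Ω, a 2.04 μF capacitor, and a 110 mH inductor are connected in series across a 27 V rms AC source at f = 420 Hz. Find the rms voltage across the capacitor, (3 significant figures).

47.6 V

ω = 2πf = 2639 rad/s
X_L = ωL = 290 Ω
X_C = 1/(ωC) = 186 Ω
Net reactance X = X_L − X_C = 105 Ω
Z = 14.0 + j105 Ω
|Z| = √(14.0² + 105²) = 105 Ω
I = V/|Z| = 256 mA
V_C = I·|Z_C| = 0.256 × 186 = 47.6 V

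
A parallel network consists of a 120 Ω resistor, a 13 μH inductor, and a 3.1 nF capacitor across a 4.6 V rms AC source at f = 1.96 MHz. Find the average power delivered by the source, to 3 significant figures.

176 mW

ω = 2πf = 1.232e+07 rad/s
X_L = ωL = 160 Ω
X_C = 1/(ωC) = 26.2 Ω
Parallel: admittances add. Y = 1/R + 1/(jωL) + jωC
Y = (0.00833 + j0.0319) S
|Y| = 0.0330 S → |Z| = 1/|Y| = 30.3 Ω, ∠Z = −∠Y = -75.4°
I = V/|Z| = 152 mA
P = VI cos φ = 4.6 × 0.152 × cos(-75.4°) = 176 mW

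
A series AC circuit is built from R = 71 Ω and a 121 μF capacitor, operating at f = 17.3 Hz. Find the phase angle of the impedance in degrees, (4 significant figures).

ω = 2πf = 108.7 rad/s
X_C = 1/(ωC) = 76.03 Ω
Z = 71.00 − j76.03 Ω
|Z| = √(71.00² + 76.03²) = 104.0 Ω
∠Z = arctan(-76.03/71.00) = -46.96°

-46.96°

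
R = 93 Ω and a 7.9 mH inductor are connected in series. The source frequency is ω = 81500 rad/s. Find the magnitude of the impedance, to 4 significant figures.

X_L = ωL = 643.9 Ω
Z = 93.00 + j643.9 Ω
|Z| = √(93.00² + 643.9²) = 650.5 Ω

650.5 Ω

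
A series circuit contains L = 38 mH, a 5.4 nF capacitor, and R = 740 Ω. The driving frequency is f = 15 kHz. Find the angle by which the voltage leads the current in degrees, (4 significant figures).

ω = 2πf = 94250 rad/s
X_L = ωL = 3581 Ω
X_C = 1/(ωC) = 1965 Ω
Net reactance X = X_L − X_C = 1617 Ω
Z = 740.0 + j1617 Ω
|Z| = √(740.0² + 1617²) = 1778 Ω
∠Z = arctan(1617/740.0) = 65.40°

65.40°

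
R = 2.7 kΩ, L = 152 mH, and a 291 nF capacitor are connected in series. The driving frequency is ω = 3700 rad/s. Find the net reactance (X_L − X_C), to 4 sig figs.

-366.4 Ω

X_L = ωL = 562.4 Ω
X_C = 1/(ωC) = 928.8 Ω
X = 562.4 − 928.8 = -366.4 Ω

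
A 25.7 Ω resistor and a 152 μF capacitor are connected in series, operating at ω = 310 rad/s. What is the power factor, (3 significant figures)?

X_C = 1/(ωC) = 21.2 Ω
Z = 25.7 − j21.2 Ω
|Z| = √(25.7² + 21.2²) = 33.3 Ω
∠Z = arctan(-21.2/25.7) = -39.5°
cos φ = cos(-39.5°) = 0.771

0.771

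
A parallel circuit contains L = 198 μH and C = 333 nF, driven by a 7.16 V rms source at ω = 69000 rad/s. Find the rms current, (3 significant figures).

X_L = ωL = 13.7 Ω
X_C = 1/(ωC) = 43.5 Ω
Parallel: admittances add. Y = 1/(jωL) + jωC
Y = (0 − j0.0502) S
|Y| = 0.0502 S → |Z| = 1/|Y| = 19.9 Ω, ∠Z = −∠Y = 90.0°
I = V/|Z| = 7.16/19.9 = 360 mA

360 mA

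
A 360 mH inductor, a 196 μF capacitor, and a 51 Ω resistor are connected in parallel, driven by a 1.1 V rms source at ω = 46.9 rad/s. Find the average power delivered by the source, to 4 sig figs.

X_L = ωL = 16.88 Ω
X_C = 1/(ωC) = 108.8 Ω
Parallel: admittances add. Y = 1/R + 1/(jωL) + jωC
Y = (0.01961 − j0.05004) S
|Y| = 0.05374 S → |Z| = 1/|Y| = 18.61 Ω, ∠Z = −∠Y = 68.60°
I = V/|Z| = 59.11 mA
P = VI cos φ = 1.1 × 0.05911 × cos(68.60°) = 23.73 mW

23.73 mW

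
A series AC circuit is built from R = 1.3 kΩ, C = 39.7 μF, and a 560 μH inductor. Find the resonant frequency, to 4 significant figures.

ω₀ = 1/√(LC) = 1/√(0.00056 × 3.97e-05) = 6707 rad/s
f₀ = ω₀/(2π) = 1.067 kHz

1.067 kHz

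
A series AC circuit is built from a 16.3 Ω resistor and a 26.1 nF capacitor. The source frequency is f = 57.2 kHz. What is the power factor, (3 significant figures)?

0.151

ω = 2πf = 359400 rad/s
X_C = 1/(ωC) = 107 Ω
Z = 16.3 − j107 Ω
|Z| = √(16.3² + 107²) = 108 Ω
∠Z = arctan(-107/16.3) = -81.3°
cos φ = cos(-81.3°) = 0.151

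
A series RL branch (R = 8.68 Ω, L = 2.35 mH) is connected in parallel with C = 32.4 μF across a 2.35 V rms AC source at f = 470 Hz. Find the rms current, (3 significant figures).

189 mA

ω = 2πf = 2953 rad/s
X_L = ωL = 6.94 Ω
X_C = 1/(ωC) = 10.5 Ω
Branch 1 (R+jX_L): Z₁ = 8.68 + j6.94 Ω, |Z₁| = 11.1 Ω
Branch 2 (−jX_C): Z₂ = −j10.5 Ω
Parallel: Z = Z₁Z₂/(Z₁+Z₂), |Z| = 12.4 Ω, ∠Z = -29.3°
I = V/|Z| = 2.35/12.4 = 189 mA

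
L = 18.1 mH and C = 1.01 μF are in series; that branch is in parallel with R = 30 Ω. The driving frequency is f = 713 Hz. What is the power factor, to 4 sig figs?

0.9778

ω = 2πf = 4480 rad/s
X_L = ωL = 81.09 Ω
X_C = 1/(ωC) = 221.0 Ω
Branch 1: Z₁ = R = 30.00 Ω
Branch 2 (series LC): Z₂ = j(X_L − X_C) = −j139.9 Ω
Parallel: Z = Z₁Z₂/(Z₁+Z₂), |Z| = 29.33 Ω, ∠Z = -12.10°
cos φ = cos(-12.10°) = 0.9778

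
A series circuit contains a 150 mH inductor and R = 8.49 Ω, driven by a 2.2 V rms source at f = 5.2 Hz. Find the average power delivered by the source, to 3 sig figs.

428 mW

ω = 2πf = 32.67 rad/s
X_L = ωL = 4.90 Ω
Z = 8.49 + j4.90 Ω
|Z| = √(8.49² + 4.90²) = 9.80 Ω
∠Z = arctan(4.90/8.49) = 30.0°
I = V/|Z| = 224 mA
P = VI cos φ = 2.2 × 0.224 × cos(30.0°) = 428 mW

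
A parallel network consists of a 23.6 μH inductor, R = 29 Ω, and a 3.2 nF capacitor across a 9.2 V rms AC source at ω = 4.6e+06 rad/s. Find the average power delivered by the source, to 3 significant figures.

X_L = ωL = 109 Ω
X_C = 1/(ωC) = 67.9 Ω
Parallel: admittances add. Y = 1/R + 1/(jωL) + jωC
Y = (0.0345 + j0.00551) S
|Y| = 0.0349 S → |Z| = 1/|Y| = 28.6 Ω, ∠Z = −∠Y = -9.08°
I = V/|Z| = 321 mA
P = VI cos φ = 9.2 × 0.321 × cos(-9.08°) = 2.92 W

2.92 W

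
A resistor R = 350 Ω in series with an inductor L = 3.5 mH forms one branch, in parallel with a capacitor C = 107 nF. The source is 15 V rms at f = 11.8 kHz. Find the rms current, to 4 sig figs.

ω = 2πf = 74140 rad/s
X_L = ωL = 259.5 Ω
X_C = 1/(ωC) = 126.1 Ω
Branch 1 (R+jX_L): Z₁ = 350.0 + j259.5 Ω, |Z₁| = 435.7 Ω
Branch 2 (−jX_C): Z₂ = −j126.1 Ω
Parallel: Z = Z₁Z₂/(Z₁+Z₂), |Z| = 146.6 Ω, ∠Z = -74.32°
I = V/|Z| = 15/146.6 = 102.3 mA

102.3 mA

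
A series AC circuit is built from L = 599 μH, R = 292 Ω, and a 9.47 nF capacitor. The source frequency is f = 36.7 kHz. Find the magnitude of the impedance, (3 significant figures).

ω = 2πf = 230600 rad/s
X_L = ωL = 138 Ω
X_C = 1/(ωC) = 458 Ω
Net reactance X = X_L − X_C = -320 Ω
Z = 292 − j320 Ω
|Z| = √(292² + 320²) = 433 Ω

433 Ω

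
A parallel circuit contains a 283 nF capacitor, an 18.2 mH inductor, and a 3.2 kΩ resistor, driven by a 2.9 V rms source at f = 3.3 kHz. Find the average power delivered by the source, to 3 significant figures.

ω = 2πf = 20730 rad/s
X_L = ωL = 377 Ω
X_C = 1/(ωC) = 170 Ω
Parallel: admittances add. Y = 1/R + 1/(jωL) + jωC
Y = (0.000313 + j0.00322) S
|Y| = 0.00323 S → |Z| = 1/|Y| = 309 Ω, ∠Z = −∠Y = -84.5°
I = V/|Z| = 9.38 mA
P = VI cos φ = 2.9 × 0.00938 × cos(-84.5°) = 2.63 mW

2.63 mW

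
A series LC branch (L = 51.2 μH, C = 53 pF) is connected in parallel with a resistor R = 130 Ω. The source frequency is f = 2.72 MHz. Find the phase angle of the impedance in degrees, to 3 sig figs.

-29.6°

ω = 2πf = 1.709e+07 rad/s
X_L = ωL = 875 Ω
X_C = 1/(ωC) = 1100 Ω
Branch 1: Z₁ = R = 130 Ω
Branch 2 (series LC): Z₂ = j(X_L − X_C) = −j229 Ω
Parallel: Z = Z₁Z₂/(Z₁+Z₂), |Z| = 113 Ω, ∠Z = -29.6°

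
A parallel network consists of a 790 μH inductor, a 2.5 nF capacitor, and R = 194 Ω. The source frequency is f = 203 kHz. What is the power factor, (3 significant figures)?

ω = 2πf = 1.275e+06 rad/s
X_L = ωL = 1010 Ω
X_C = 1/(ωC) = 314 Ω
Parallel: admittances add. Y = 1/R + 1/(jωL) + jωC
Y = (0.00515 + j0.00220) S
|Y| = 0.00560 S → |Z| = 1/|Y| = 178 Ω, ∠Z = −∠Y = -23.1°
cos φ = cos(-23.1°) = 0.920

0.920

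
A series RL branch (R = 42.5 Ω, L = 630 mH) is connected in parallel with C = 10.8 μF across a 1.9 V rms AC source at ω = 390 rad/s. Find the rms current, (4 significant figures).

X_L = ωL = 245.7 Ω
X_C = 1/(ωC) = 237.4 Ω
Branch 1 (R+jX_L): Z₁ = 42.50 + j245.7 Ω, |Z₁| = 249.3 Ω
Branch 2 (−jX_C): Z₂ = −j237.4 Ω
Parallel: Z = Z₁Z₂/(Z₁+Z₂), |Z| = 1367 Ω, ∠Z = -20.84°
I = V/|Z| = 1.9/1367 = 1.390 mA

1.390 mA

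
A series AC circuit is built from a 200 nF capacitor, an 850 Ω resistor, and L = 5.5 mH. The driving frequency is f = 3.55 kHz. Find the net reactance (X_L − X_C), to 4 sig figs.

-101.5 Ω

ω = 2πf = 22310 rad/s
X_L = ωL = 122.7 Ω
X_C = 1/(ωC) = 224.2 Ω
X = 122.7 − 224.2 = -101.5 Ω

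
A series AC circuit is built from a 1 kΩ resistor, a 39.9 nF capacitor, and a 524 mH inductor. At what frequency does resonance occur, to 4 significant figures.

1.101 kHz

ω₀ = 1/√(LC) = 1/√(0.524 × 3.99e-08) = 6916 rad/s
f₀ = ω₀/(2π) = 1.101 kHz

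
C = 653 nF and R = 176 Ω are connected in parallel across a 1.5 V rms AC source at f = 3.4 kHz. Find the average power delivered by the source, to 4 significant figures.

ω = 2πf = 21360 rad/s
X_C = 1/(ωC) = 71.68 Ω
Parallel: admittances add. Y = 1/R + jωC
Y = (0.005682 + j0.01395) S
|Y| = 0.01506 S → |Z| = 1/|Y| = 66.39 Ω, ∠Z = −∠Y = -67.84°
I = V/|Z| = 22.59 mA
P = VI cos φ = 1.5 × 0.02259 × cos(-67.84°) = 12.78 mW

12.78 mW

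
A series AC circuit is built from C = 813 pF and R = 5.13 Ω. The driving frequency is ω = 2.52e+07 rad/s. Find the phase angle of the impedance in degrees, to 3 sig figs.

X_C = 1/(ωC) = 48.8 Ω
Z = 5.13 − j48.8 Ω
|Z| = √(5.13² + 48.8²) = 49.1 Ω
∠Z = arctan(-48.8/5.13) = -84.0°

-84.0°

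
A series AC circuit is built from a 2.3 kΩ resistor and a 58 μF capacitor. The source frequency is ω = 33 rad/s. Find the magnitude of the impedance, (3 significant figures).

2360 Ω

X_C = 1/(ωC) = 522 Ω
Z = 2300 − j522 Ω
|Z| = √(2300² + 522²) = 2360 Ω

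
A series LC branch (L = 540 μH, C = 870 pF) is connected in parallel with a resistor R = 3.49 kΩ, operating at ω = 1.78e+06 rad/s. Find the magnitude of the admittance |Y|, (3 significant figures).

3.18 mS

X_L = ωL = 961 Ω
X_C = 1/(ωC) = 646 Ω
Branch 1: Z₁ = R = 3490 Ω
Branch 2 (series LC): Z₂ = j(X_L − X_C) = j315 Ω
Parallel: Z = Z₁Z₂/(Z₁+Z₂), |Z| = 314 Ω, ∠Z = 84.8°
|Y| = 1/|Z| = 3.18 mS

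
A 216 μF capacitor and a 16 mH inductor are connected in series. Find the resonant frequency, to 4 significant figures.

ω₀ = 1/√(LC) = 1/√(0.016 × 0.000216) = 537.9 rad/s
f₀ = ω₀/(2π) = 85.61 Hz

85.61 Hz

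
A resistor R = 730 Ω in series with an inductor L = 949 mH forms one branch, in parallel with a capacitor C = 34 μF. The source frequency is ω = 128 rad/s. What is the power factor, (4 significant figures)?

0.3071

X_L = ωL = 121.5 Ω
X_C = 1/(ωC) = 229.8 Ω
Branch 1 (R+jX_L): Z₁ = 730.0 + j121.5 Ω, |Z₁| = 740.0 Ω
Branch 2 (−jX_C): Z₂ = −j229.8 Ω
Parallel: Z = Z₁Z₂/(Z₁+Z₂), |Z| = 230.4 Ω, ∠Z = -72.11°
cos φ = cos(-72.11°) = 0.3071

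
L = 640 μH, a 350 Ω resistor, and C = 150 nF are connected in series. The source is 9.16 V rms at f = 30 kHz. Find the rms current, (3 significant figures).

25.4 mA

ω = 2πf = 188500 rad/s
X_L = ωL = 121 Ω
X_C = 1/(ωC) = 35.4 Ω
Net reactance X = X_L − X_C = 85.3 Ω
Z = 350 + j85.3 Ω
|Z| = √(350² + 85.3²) = 360 Ω
I = V/|Z| = 9.16/360 = 25.4 mA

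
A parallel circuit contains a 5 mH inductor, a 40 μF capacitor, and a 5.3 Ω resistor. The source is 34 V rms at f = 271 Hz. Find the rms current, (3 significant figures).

6.63 A

ω = 2πf = 1703 rad/s
X_L = ωL = 8.51 Ω
X_C = 1/(ωC) = 14.7 Ω
Parallel: admittances add. Y = 1/R + 1/(jωL) + jωC
Y = (0.189 − j0.0493) S
|Y| = 0.195 S → |Z| = 1/|Y| = 5.13 Ω, ∠Z = −∠Y = 14.7°
I = V/|Z| = 34/5.13 = 6.63 A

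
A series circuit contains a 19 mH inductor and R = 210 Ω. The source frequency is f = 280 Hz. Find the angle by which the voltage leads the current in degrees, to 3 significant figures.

9.04°

ω = 2πf = 1759 rad/s
X_L = ωL = 33.4 Ω
Z = 210 + j33.4 Ω
|Z| = √(210² + 33.4²) = 213 Ω
∠Z = arctan(33.4/210) = 9.04°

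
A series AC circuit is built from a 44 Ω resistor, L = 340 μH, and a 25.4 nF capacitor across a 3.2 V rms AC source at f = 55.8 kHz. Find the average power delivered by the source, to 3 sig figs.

ω = 2πf = 350600 rad/s
X_L = ωL = 119 Ω
X_C = 1/(ωC) = 112 Ω
Net reactance X = X_L − X_C = 6.91 Ω
Z = 44.0 + j6.91 Ω
|Z| = √(44.0² + 6.91²) = 44.5 Ω
∠Z = arctan(6.91/44.0) = 8.93°
I = V/|Z| = 71.8 mA
P = VI cos φ = 3.2 × 0.0718 × cos(8.93°) = 227 mW

227 mW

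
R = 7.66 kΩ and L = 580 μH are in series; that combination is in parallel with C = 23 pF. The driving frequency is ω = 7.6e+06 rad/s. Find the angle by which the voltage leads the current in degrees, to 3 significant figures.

X_L = ωL = 4410 Ω
X_C = 1/(ωC) = 5720 Ω
Branch 1 (R+jX_L): Z₁ = 7660 + j4410 Ω, |Z₁| = 8840 Ω
Branch 2 (−jX_C): Z₂ = −j5720 Ω
Parallel: Z = Z₁Z₂/(Z₁+Z₂), |Z| = 6510 Ω, ∠Z = -50.4°

-50.4°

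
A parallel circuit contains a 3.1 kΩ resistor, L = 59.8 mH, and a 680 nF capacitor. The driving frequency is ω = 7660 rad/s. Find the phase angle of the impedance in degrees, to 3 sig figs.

-83.9°

X_L = ωL = 458 Ω
X_C = 1/(ωC) = 192 Ω
Parallel: admittances add. Y = 1/R + 1/(jωL) + jωC
Y = (0.000323 + j0.00303) S
|Y| = 0.00304 S → |Z| = 1/|Y| = 329 Ω, ∠Z = −∠Y = -83.9°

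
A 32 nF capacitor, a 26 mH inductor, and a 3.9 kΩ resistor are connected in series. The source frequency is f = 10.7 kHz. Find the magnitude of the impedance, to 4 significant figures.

ω = 2πf = 67230 rad/s
X_L = ωL = 1748 Ω
X_C = 1/(ωC) = 464.8 Ω
Net reactance X = X_L − X_C = 1283 Ω
Z = 3900 + j1283 Ω
|Z| = √(3900² + 1283²) = 4106 Ω

4106 Ω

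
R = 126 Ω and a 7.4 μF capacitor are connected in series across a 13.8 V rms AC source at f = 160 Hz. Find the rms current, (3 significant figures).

74.9 mA

ω = 2πf = 1005 rad/s
X_C = 1/(ωC) = 134 Ω
Z = 126 − j134 Ω
|Z| = √(126² + 134²) = 184 Ω
I = V/|Z| = 13.8/184 = 74.9 mA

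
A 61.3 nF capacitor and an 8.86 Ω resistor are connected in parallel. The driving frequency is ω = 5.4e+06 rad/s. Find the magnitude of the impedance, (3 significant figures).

2.86 Ω

X_C = 1/(ωC) = 3.02 Ω
Parallel: admittances add. Y = 1/R + jωC
Y = (0.113 + j0.331) S
|Y| = 0.350 S → |Z| = 1/|Y| = 2.86 Ω, ∠Z = −∠Y = -71.2°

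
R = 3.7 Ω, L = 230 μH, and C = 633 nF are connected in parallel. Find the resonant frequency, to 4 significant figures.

13.19 kHz

ω₀ = 1/√(LC) = 1/√(0.00023 × 6.33e-07) = 82880 rad/s
f₀ = ω₀/(2π) = 13.19 kHz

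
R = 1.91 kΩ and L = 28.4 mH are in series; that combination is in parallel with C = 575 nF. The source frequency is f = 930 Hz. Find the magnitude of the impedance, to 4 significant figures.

298.0 Ω

ω = 2πf = 5843 rad/s
X_L = ωL = 166.0 Ω
X_C = 1/(ωC) = 297.6 Ω
Branch 1 (R+jX_L): Z₁ = 1910 + j166.0 Ω, |Z₁| = 1917 Ω
Branch 2 (−jX_C): Z₂ = −j297.6 Ω
Parallel: Z = Z₁Z₂/(Z₁+Z₂), |Z| = 298.0 Ω, ∠Z = -81.09°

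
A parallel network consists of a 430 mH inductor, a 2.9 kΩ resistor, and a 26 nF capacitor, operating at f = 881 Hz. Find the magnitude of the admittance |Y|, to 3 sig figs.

ω = 2πf = 5535 rad/s
X_L = ωL = 2380 Ω
X_C = 1/(ωC) = 6950 Ω
Parallel: admittances add. Y = 1/R + 1/(jωL) + jωC
Y = (0.000345 − j0.000276) S
|Y| = 0.000442 S → |Z| = 1/|Y| = 2260 Ω, ∠Z = −∠Y = 38.7°

442 μS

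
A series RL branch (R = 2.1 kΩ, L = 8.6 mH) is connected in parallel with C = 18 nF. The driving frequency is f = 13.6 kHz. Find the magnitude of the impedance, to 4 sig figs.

ω = 2πf = 85450 rad/s
X_L = ωL = 734.9 Ω
X_C = 1/(ωC) = 650.1 Ω
Branch 1 (R+jX_L): Z₁ = 2100 + j734.9 Ω, |Z₁| = 2225 Ω
Branch 2 (−jX_C): Z₂ = −j650.1 Ω
Parallel: Z = Z₁Z₂/(Z₁+Z₂), |Z| = 688.2 Ω, ∠Z = -73.02°

688.2 Ω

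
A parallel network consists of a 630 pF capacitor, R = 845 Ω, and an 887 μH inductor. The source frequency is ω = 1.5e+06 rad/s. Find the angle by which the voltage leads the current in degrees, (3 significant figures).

-9.28°

X_L = ωL = 1330 Ω
X_C = 1/(ωC) = 1060 Ω
Parallel: admittances add. Y = 1/R + 1/(jωL) + jωC
Y = (0.00118 + j0.000193) S
|Y| = 0.00120 S → |Z| = 1/|Y| = 834 Ω, ∠Z = −∠Y = -9.28°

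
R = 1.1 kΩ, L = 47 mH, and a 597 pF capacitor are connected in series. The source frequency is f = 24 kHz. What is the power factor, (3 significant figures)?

0.264

ω = 2πf = 150800 rad/s
X_L = ωL = 7090 Ω
X_C = 1/(ωC) = 11100 Ω
Net reactance X = X_L − X_C = -4020 Ω
Z = 1100 − j4020 Ω
|Z| = √(1100² + 4020²) = 4170 Ω
∠Z = arctan(-4020/1100) = -74.7°
cos φ = cos(-74.7°) = 0.264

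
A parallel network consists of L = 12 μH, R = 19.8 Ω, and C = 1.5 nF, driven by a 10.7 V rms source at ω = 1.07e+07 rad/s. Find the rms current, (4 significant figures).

547.6 mA

X_L = ωL = 128.4 Ω
X_C = 1/(ωC) = 62.31 Ω
Parallel: admittances add. Y = 1/R + 1/(jωL) + jωC
Y = (0.05051 + j0.008262) S
|Y| = 0.05118 S → |Z| = 1/|Y| = 19.54 Ω, ∠Z = −∠Y = -9.290°
I = V/|Z| = 10.7/19.54 = 547.6 mA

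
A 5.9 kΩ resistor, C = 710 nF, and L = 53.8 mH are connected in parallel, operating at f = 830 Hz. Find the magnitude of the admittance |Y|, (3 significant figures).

219 μS

ω = 2πf = 5215 rad/s
X_L = ωL = 281 Ω
X_C = 1/(ωC) = 270 Ω
Parallel: admittances add. Y = 1/R + 1/(jωL) + jωC
Y = (0.000169 + j0.000138) S
|Y| = 0.000219 S → |Z| = 1/|Y| = 4570 Ω, ∠Z = −∠Y = -39.3°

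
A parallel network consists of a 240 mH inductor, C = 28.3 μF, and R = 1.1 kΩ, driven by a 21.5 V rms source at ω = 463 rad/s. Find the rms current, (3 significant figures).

X_L = ωL = 111 Ω
X_C = 1/(ωC) = 76.3 Ω
Parallel: admittances add. Y = 1/R + 1/(jωL) + jωC
Y = (0.000909 + j0.00410) S
|Y| = 0.00420 S → |Z| = 1/|Y| = 238 Ω, ∠Z = −∠Y = -77.5°
I = V/|Z| = 21.5/238 = 90.4 mA

90.4 mA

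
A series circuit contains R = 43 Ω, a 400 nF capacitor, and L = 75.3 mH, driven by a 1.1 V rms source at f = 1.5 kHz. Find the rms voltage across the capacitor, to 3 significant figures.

0.653 V

ω = 2πf = 9425 rad/s
X_L = ωL = 710 Ω
X_C = 1/(ωC) = 265 Ω
Net reactance X = X_L − X_C = 444 Ω
Z = 43.0 + j444 Ω
|Z| = √(43.0² + 444²) = 447 Ω
I = V/|Z| = 2.46 mA
V_C = I·|Z_C| = 0.00246 × 265 = 0.653 V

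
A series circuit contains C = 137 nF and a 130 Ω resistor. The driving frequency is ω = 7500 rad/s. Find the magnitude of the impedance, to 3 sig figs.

982 Ω

X_C = 1/(ωC) = 973 Ω
Z = 130 − j973 Ω
|Z| = √(130² + 973²) = 982 Ω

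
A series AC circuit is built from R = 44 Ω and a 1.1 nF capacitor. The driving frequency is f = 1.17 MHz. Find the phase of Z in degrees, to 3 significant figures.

-70.4°

ω = 2πf = 7.351e+06 rad/s
X_C = 1/(ωC) = 124 Ω
Z = 44.0 − j124 Ω
|Z| = √(44.0² + 124²) = 131 Ω
∠Z = arctan(-124/44.0) = -70.4°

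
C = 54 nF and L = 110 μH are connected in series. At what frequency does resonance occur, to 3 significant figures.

ω₀ = 1/√(LC) = 1/√(0.00011 × 5.4e-08) = 410300 rad/s
f₀ = ω₀/(2π) = 65.3 kHz

65.3 kHz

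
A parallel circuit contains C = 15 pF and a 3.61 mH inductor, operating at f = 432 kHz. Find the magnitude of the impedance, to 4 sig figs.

16300 Ω

ω = 2πf = 2.714e+06 rad/s
X_L = ωL = 9799 Ω
X_C = 1/(ωC) = 24560 Ω
Parallel: admittances add. Y = 1/(jωL) + jωC
Y = (0 − j6.134e-05) S
|Y| = 6.134e-05 S → |Z| = 1/|Y| = 16300 Ω, ∠Z = −∠Y = 90.00°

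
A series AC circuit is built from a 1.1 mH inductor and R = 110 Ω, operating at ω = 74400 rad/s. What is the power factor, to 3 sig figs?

0.802

X_L = ωL = 81.8 Ω
Z = 110 + j81.8 Ω
|Z| = √(110² + 81.8²) = 137 Ω
∠Z = arctan(81.8/110) = 36.6°
cos φ = cos(36.6°) = 0.802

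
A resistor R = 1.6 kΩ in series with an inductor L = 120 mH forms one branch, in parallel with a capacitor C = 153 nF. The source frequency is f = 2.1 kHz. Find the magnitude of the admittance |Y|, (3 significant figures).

1.74 mS

ω = 2πf = 13190 rad/s
X_L = ωL = 1580 Ω
X_C = 1/(ωC) = 495 Ω
Branch 1 (R+jX_L): Z₁ = 1600 + j1580 Ω, |Z₁| = 2250 Ω
Branch 2 (−jX_C): Z₂ = −j495 Ω
Parallel: Z = Z₁Z₂/(Z₁+Z₂), |Z| = 576 Ω, ∠Z = -79.5°
|Y| = 1/|Z| = 1.74 mS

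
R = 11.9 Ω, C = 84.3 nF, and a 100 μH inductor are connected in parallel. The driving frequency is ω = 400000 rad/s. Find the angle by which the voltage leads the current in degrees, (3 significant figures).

X_L = ωL = 40.0 Ω
X_C = 1/(ωC) = 29.7 Ω
Parallel: admittances add. Y = 1/R + 1/(jωL) + jωC
Y = (0.0840 + j0.00872) S
|Y| = 0.0845 S → |Z| = 1/|Y| = 11.8 Ω, ∠Z = −∠Y = -5.92°

-5.92°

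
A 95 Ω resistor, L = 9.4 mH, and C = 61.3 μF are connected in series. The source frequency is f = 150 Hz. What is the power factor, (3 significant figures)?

0.996

ω = 2πf = 942.5 rad/s
X_L = ωL = 8.86 Ω
X_C = 1/(ωC) = 17.3 Ω
Net reactance X = X_L − X_C = -8.45 Ω
Z = 95.0 − j8.45 Ω
|Z| = √(95.0² + 8.45²) = 95.4 Ω
∠Z = arctan(-8.45/95.0) = -5.08°
cos φ = cos(-5.08°) = 0.996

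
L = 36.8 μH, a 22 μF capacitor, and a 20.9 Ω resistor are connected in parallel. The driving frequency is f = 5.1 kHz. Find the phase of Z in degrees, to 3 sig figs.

ω = 2πf = 32040 rad/s
X_L = ωL = 1.18 Ω
X_C = 1/(ωC) = 1.42 Ω
Parallel: admittances add. Y = 1/R + 1/(jωL) + jωC
Y = (0.0478 − j0.143) S
|Y| = 0.151 S → |Z| = 1/|Y| = 6.63 Ω, ∠Z = −∠Y = 71.5°

71.5°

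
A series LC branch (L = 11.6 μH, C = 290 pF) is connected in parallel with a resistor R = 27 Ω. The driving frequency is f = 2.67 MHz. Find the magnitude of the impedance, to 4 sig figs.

10.14 Ω

ω = 2πf = 1.678e+07 rad/s
X_L = ωL = 194.6 Ω
X_C = 1/(ωC) = 205.5 Ω
Branch 1: Z₁ = R = 27.00 Ω
Branch 2 (series LC): Z₂ = j(X_L − X_C) = −j10.94 Ω
Parallel: Z = Z₁Z₂/(Z₁+Z₂), |Z| = 10.14 Ω, ∠Z = -67.94°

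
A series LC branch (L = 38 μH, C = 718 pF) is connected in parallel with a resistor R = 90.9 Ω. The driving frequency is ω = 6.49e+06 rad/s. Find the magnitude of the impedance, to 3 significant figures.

30.2 Ω

X_L = ωL = 247 Ω
X_C = 1/(ωC) = 215 Ω
Branch 1: Z₁ = R = 90.9 Ω
Branch 2 (series LC): Z₂ = j(X_L − X_C) = j32.0 Ω
Parallel: Z = Z₁Z₂/(Z₁+Z₂), |Z| = 30.2 Ω, ∠Z = 70.6°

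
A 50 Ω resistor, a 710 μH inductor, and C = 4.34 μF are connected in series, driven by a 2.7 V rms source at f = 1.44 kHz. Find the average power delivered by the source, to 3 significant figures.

ω = 2πf = 9048 rad/s
X_L = ωL = 6.42 Ω
X_C = 1/(ωC) = 25.5 Ω
Net reactance X = X_L − X_C = -19.0 Ω
Z = 50.0 − j19.0 Ω
|Z| = √(50.0² + 19.0²) = 53.5 Ω
∠Z = arctan(-19.0/50.0) = -20.8°
I = V/|Z| = 50.5 mA
P = VI cos φ = 2.7 × 0.0505 × cos(-20.8°) = 127 mW

127 mW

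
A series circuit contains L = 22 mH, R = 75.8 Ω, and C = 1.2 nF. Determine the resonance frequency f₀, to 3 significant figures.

31.0 kHz

ω₀ = 1/√(LC) = 1/√(0.022 × 1.2e-09) = 194600 rad/s
f₀ = ω₀/(2π) = 31.0 kHz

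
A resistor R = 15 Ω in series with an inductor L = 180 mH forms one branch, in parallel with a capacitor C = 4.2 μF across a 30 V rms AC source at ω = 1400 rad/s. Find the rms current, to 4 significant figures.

X_L = ωL = 252.0 Ω
X_C = 1/(ωC) = 170.1 Ω
Branch 1 (R+jX_L): Z₁ = 15.00 + j252.0 Ω, |Z₁| = 252.4 Ω
Branch 2 (−jX_C): Z₂ = −j170.1 Ω
Parallel: Z = Z₁Z₂/(Z₁+Z₂), |Z| = 515.4 Ω, ∠Z = -83.03°
I = V/|Z| = 30/515.4 = 58.20 mA

58.20 mA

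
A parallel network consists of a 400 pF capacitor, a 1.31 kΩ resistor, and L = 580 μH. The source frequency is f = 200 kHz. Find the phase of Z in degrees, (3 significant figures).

48.7°

ω = 2πf = 1.257e+06 rad/s
X_L = ωL = 729 Ω
X_C = 1/(ωC) = 1990 Ω
Parallel: admittances add. Y = 1/R + 1/(jωL) + jωC
Y = (0.000763 − j0.000869) S
|Y| = 0.00116 S → |Z| = 1/|Y| = 864 Ω, ∠Z = −∠Y = 48.7°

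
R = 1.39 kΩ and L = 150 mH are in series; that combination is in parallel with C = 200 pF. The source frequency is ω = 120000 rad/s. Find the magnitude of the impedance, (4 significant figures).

X_L = ωL = 18000 Ω
X_C = 1/(ωC) = 41670 Ω
Branch 1 (R+jX_L): Z₁ = 1390 + j18000 Ω, |Z₁| = 18050 Ω
Branch 2 (−jX_C): Z₂ = −j41670 Ω
Parallel: Z = Z₁Z₂/(Z₁+Z₂), |Z| = 31730 Ω, ∠Z = 82.22°

31730 Ω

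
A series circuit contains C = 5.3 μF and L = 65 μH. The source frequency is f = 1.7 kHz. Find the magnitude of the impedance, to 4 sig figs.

16.97 Ω

ω = 2πf = 10680 rad/s
X_L = ωL = 0.6943 Ω
X_C = 1/(ωC) = 17.66 Ω
Net reactance X = X_L − X_C = -16.97 Ω
Z = − j16.97 Ω
|Z| = √(0² + 16.97²) = 16.97 Ω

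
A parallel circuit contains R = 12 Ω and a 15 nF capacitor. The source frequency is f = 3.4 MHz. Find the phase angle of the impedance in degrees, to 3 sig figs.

-75.4°

ω = 2πf = 2.136e+07 rad/s
X_C = 1/(ωC) = 3.12 Ω
Parallel: admittances add. Y = 1/R + jωC
Y = (0.0833 + j0.320) S
|Y| = 0.331 S → |Z| = 1/|Y| = 3.02 Ω, ∠Z = −∠Y = -75.4°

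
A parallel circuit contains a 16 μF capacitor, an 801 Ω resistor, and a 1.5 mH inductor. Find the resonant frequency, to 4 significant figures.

1.027 kHz

ω₀ = 1/√(LC) = 1/√(0.0015 × 1.6e-05) = 6455 rad/s
f₀ = ω₀/(2π) = 1.027 kHz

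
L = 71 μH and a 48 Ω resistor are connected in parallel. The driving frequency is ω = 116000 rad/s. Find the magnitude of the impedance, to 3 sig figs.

8.12 Ω

X_L = ωL = 8.24 Ω
Parallel: admittances add. Y = 1/R + 1/(jωL)
Y = (0.0208 − j0.121) S
|Y| = 0.123 S → |Z| = 1/|Y| = 8.12 Ω, ∠Z = −∠Y = 80.3°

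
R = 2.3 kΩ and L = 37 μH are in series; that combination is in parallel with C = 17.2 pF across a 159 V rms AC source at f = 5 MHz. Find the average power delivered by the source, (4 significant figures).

ω = 2πf = 3.142e+07 rad/s
X_L = ωL = 1162 Ω
X_C = 1/(ωC) = 1851 Ω
Branch 1 (R+jX_L): Z₁ = 2300 + j1162 Ω, |Z₁| = 2577 Ω
Branch 2 (−jX_C): Z₂ = −j1851 Ω
Parallel: Z = Z₁Z₂/(Z₁+Z₂), |Z| = 1987 Ω, ∠Z = -46.53°
I = V/|Z| = 80.04 mA
P = VI cos φ = 159 × 0.08004 × cos(-46.53°) = 8.755 W

8.755 W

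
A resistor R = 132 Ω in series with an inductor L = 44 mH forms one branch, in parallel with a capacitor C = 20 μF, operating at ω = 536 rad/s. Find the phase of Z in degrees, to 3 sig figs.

X_L = ωL = 23.6 Ω
X_C = 1/(ωC) = 93.3 Ω
Branch 1 (R+jX_L): Z₁ = 132 + j23.6 Ω, |Z₁| = 134 Ω
Branch 2 (−jX_C): Z₂ = −j93.3 Ω
Parallel: Z = Z₁Z₂/(Z₁+Z₂), |Z| = 83.8 Ω, ∠Z = -52.0°

-52.0°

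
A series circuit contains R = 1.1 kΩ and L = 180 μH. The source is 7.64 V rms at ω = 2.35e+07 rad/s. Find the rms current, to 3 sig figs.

X_L = ωL = 4230 Ω
Z = 1100 + j4230 Ω
|Z| = √(1100² + 4230²) = 4370 Ω
I = V/|Z| = 7.64/4370 = 1.75 mA

1.75 mA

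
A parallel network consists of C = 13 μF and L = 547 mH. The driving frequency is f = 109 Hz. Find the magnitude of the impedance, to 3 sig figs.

160 Ω

ω = 2πf = 684.9 rad/s
X_L = ωL = 375 Ω
X_C = 1/(ωC) = 112 Ω
Parallel: admittances add. Y = 1/(jωL) + jωC
Y = (0 + j0.00623) S
|Y| = 0.00623 S → |Z| = 1/|Y| = 160 Ω, ∠Z = −∠Y = -90.0°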